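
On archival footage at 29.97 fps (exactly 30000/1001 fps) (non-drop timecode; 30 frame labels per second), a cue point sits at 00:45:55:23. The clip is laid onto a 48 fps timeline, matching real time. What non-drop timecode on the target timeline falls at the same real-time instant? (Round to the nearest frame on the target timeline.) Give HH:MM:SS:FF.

00:45:58:25

Source frame index: (0×3600 + 45×60 + 55) × 30 + 23 = 82673.
Real time: 82673 / (30000/1001) = 82755673/30000 s.
Target frame: (82755673/30000) × (48) = 82755673/625 ≈ 132409.077 → 132409.
At 48 labels/s: frame 132409 → 00:45:58:25.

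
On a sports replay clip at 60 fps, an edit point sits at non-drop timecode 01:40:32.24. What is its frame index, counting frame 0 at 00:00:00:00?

Total seconds to the label: (1 × 3600 + 40 × 60 + 32) = 6032.
Frame index = 6032 × 60 + 24 = 361944.

frame 361944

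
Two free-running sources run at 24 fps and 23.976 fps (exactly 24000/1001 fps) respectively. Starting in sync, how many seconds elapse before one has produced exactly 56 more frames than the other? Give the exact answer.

The gap grows by |24000/1001 − 24| = 24/1001 frames per second.
Time for a 56-frame gap: 56 ÷ (24/1001) = 7007/3 s.

7007/3 seconds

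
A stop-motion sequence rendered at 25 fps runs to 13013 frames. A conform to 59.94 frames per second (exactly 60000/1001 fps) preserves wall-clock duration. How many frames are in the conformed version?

Target frames = source frames × (target rate / source rate) = 13013 × (60000/1001)/(25) = 13013 × 2400/1001 = 31200.

31200 frames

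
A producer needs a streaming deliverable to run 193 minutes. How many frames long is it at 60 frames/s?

694800 frames

193 min = 11580 s.
Frames = 11580 × 60 = 694800.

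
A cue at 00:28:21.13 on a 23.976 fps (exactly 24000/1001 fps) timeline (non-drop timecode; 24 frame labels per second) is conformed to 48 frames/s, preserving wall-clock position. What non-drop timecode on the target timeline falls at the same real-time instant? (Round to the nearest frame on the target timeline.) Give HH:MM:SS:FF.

00:28:23:12

Source frame index: (0×3600 + 28×60 + 21) × 24 + 13 = 40837.
Real time: 40837 / (24000/1001) = 40877837/24000 s.
Target frame: (40877837/24000) × (48) = 40877837/500 ≈ 81755.674 → 81756.
At 48 labels/s: frame 81756 → 00:28:23:12.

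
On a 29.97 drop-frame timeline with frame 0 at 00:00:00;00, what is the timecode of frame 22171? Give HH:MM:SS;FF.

00:12:19;23

Ten DF minutes hold 17982 frames, so frame 22171 lies in block 1 (frames 17982–35963) with 4189 frames into that block.
The block's first minute is 1800 frames and the rest 1798 each; 4189 frames reaches minute 2, so 1 × 18 + 2 × 2 = 22 labels have been skipped so far.
Adding those back, label number 22171 + 22 = 22193 at 30 labels/s is 739 s + 23 f = 0 h 12 min 19 s frame 23, i.e. 00:12:19;23.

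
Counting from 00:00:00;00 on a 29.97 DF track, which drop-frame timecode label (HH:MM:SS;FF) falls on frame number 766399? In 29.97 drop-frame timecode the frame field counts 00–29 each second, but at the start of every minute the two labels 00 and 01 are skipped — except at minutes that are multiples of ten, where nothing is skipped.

Ten DF minutes hold 17982 frames, so frame 766399 lies in block 42 (frames 755244–773225) with 11155 frames into that block.
The block's first minute is 1800 frames and the rest 1798 each; 11155 frames reaches minute 6, so 42 × 18 + 6 × 2 = 768 labels have been skipped so far.
Adding those back, label number 766399 + 768 = 767167 at 30 labels/s is 25572 s + 7 f = 7 h 6 min 12 s frame 7, i.e. 07:06:12;07.

07:06:12;07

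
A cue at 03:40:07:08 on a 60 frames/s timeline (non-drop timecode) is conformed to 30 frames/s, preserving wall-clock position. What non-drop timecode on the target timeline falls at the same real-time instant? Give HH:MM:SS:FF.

Source frame index: (3×3600 + 40×60 + 7) × 60 + 8 = 792428.
Real time: 792428 / (60) = 198107/15 s.
Target frame: (198107/15) × (30) = 396214.
At 30 labels/s: frame 396214 → 03:40:07:04.

03:40:07:04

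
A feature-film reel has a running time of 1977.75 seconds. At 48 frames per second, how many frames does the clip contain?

Frames = 1977.75 × 48 = 94932.

94932 frames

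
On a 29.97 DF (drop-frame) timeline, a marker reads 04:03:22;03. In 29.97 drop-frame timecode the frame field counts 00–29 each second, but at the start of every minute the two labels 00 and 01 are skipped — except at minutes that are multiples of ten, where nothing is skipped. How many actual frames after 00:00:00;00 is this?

437625

As if non-drop at 30 labels/s: (4 × 3600 + 3 × 60 + 22) × 30 + 3 = 438063.
Minute boundaries passed: 243; those not divisible by 10: 243 − 24 = 219; dropped labels = 2 × 219 = 438.
Actual frame index = 438063 − 438 = 437625.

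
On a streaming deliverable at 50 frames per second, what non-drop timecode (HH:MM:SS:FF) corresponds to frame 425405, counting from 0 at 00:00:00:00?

02:21:48:05

425405 ÷ 50 = 8508 full seconds, remainder 5 frames.
8508 s = 2 h 21 min 48 s.
Timecode: 02:21:48:05.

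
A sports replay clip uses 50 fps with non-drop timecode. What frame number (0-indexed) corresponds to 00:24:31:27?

frame 73577

Total seconds to the label: (0 × 3600 + 24 × 60 + 31) = 1471.
Frame index = 1471 × 50 + 27 = 73577.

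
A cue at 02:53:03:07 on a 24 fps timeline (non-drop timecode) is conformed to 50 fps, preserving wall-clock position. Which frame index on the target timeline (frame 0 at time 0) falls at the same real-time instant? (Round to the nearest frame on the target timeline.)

Source frame index: (2×3600 + 53×60 + 3) × 24 + 7 = 249199.
Real time: 249199 / (24) = 249199/24 s.
Target frame: (249199/24) × (50) = 6229975/12 ≈ 519164.583 → 519165.

frame 519165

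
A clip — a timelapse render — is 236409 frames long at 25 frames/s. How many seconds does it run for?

9456.36 seconds

Running time = 236409 / (25) = 9456.36 s.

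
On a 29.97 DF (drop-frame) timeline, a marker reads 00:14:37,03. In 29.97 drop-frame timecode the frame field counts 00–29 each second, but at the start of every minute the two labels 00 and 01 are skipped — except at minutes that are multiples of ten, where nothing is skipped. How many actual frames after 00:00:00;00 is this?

26287

As if non-drop at 30 labels/s: (0 × 3600 + 14 × 60 + 37) × 30 + 3 = 26313.
Minute boundaries passed: 14; those not divisible by 10: 14 − 1 = 13; dropped labels = 2 × 13 = 26.
Actual frame index = 26313 − 26 = 26287.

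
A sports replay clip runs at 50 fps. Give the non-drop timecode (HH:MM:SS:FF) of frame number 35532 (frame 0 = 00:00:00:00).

35532 ÷ 50 = 710 full seconds, remainder 32 frames.
710 s = 0 h 11 min 50 s.
Timecode: 00:11:50:32.

00:11:50:32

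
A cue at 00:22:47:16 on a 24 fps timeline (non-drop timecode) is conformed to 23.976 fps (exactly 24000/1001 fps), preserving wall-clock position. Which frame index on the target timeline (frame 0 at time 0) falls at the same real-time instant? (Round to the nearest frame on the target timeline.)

frame 32791

Source frame index: (0×3600 + 22×60 + 47) × 24 + 16 = 32824.
Real time: 32824 / (24) = 4103/3 s.
Target frame: (4103/3) × (24000/1001) = 2984000/91 ≈ 32791.209 → 32791.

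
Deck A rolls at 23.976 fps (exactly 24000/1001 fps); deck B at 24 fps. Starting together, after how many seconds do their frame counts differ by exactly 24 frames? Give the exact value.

1001 seconds

The gap grows by |24 − 24000/1001| = 24/1001 frames per second.
Time for a 24-frame gap: 24 ÷ (24/1001) = 1001 s.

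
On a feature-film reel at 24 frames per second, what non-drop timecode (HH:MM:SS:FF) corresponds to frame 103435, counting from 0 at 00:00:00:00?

01:11:49:19

103435 ÷ 24 = 4309 full seconds, remainder 19 frames.
4309 s = 1 h 11 min 49 s.
Timecode: 01:11:49:19.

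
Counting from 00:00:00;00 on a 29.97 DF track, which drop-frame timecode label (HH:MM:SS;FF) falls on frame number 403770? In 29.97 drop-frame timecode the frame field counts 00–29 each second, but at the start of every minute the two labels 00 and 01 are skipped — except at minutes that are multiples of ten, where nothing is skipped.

Ten DF minutes hold 17982 frames, so frame 403770 lies in block 22 (frames 395604–413585) with 8166 frames into that block.
The block's first minute is 1800 frames and the rest 1798 each; 8166 frames reaches minute 4, so 22 × 18 + 4 × 2 = 404 labels have been skipped so far.
Adding those back, label number 403770 + 404 = 404174 at 30 labels/s is 13472 s + 14 f = 3 h 44 min 32 s frame 14, i.e. 03:44:32;14.

03:44:32;14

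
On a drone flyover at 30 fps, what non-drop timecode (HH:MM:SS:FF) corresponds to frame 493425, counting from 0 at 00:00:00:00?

493425 ÷ 30 = 16447 full seconds, remainder 15 frames.
16447 s = 4 h 34 min 7 s.
Timecode: 04:34:07:15.

04:34:07:15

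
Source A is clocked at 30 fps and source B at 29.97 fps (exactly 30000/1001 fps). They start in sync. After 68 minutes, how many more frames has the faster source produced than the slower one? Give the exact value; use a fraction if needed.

68 min = 4080 s.
A emits 30 × 4080 = 122400 frames; B emits 30000/1001 × 4080 = 122400000/1001.
Difference = 122400/1001 frames (≈ 122.2777); B is behind A.

122400/1001 frames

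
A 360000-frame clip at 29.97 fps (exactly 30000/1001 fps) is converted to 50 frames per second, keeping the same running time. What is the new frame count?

Target frames = source frames × (target rate / source rate) = 360000 × (50)/(30000/1001) = 360000 × 1001/600 = 600600.

600600 frames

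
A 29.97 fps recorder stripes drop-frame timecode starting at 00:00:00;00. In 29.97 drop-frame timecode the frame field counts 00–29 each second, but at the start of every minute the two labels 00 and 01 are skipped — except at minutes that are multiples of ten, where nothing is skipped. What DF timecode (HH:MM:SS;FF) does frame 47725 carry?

00:26:32;13

Each 10-minute DF block holds 10 × 60 × 30 − 9 × 2 = 17982 frames. 47725 ÷ 17982 → 2 full blocks, remainder 11761.
Within the partial block the first minute is 1800 frames and each further minute 1798, so 6 further minute boundaries passed. Total skipped labels = 18 × 2 + 2 × 6 = 48.
Non-drop label index = 47725 + 48 = 47773; at 30 labels/s that is 00:26:32:13, i.e. DF 00:26:32;13.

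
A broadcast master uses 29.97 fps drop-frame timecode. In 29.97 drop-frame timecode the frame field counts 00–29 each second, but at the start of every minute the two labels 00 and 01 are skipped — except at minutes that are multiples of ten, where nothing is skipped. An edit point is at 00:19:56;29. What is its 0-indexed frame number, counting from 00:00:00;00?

35873

As if non-drop at 30 labels/s: (0 × 3600 + 19 × 60 + 56) × 30 + 29 = 35909.
Minute boundaries passed: 19; those not divisible by 10: 19 − 1 = 18; dropped labels = 2 × 18 = 36.
Actual frame index = 35909 − 36 = 35873.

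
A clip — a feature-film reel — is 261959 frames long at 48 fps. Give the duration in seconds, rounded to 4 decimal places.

Running time = 261959 × 1/48 = 261959/48 s ≈ 5457.4792 s.

5457.4792 seconds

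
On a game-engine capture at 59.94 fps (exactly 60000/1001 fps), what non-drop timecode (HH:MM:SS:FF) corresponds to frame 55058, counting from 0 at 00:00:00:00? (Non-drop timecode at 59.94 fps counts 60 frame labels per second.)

00:15:17:38

55058 ÷ 60 = 917 full seconds, remainder 38 frames.
917 s = 0 h 15 min 17 s.
Timecode: 00:15:17:38.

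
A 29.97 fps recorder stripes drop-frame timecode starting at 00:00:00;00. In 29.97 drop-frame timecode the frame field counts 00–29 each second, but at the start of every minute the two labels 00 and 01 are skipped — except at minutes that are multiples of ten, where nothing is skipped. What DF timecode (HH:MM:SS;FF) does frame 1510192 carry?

13:59:50;04

Each 10-minute DF block holds 10 × 60 × 30 − 9 × 2 = 17982 frames. 1510192 ÷ 17982 → 83 full blocks, remainder 17686.
Within the partial block the first minute is 1800 frames and each further minute 1798, so 9 further minute boundaries passed. Total skipped labels = 18 × 83 + 2 × 9 = 1512.
Non-drop label index = 1510192 + 1512 = 1511704; at 30 labels/s that is 13:59:50:04, i.e. DF 13:59:50;04.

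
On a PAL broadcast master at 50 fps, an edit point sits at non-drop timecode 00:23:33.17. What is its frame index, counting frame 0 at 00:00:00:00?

70667

Total seconds to the label: (0 × 3600 + 23 × 60 + 33) = 1413.
Frame index = 1413 × 50 + 17 = 70667.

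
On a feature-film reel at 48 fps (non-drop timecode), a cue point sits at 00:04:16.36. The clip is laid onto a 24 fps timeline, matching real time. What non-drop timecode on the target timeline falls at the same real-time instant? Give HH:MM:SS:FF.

Source frame index: (0×3600 + 4×60 + 16) × 48 + 36 = 12324.
Real time: 12324 / (48) = 1027/4 s.
Target frame: (1027/4) × (24) = 6162.
At 24 labels/s: frame 6162 → 00:04:16:18.

00:04:16:18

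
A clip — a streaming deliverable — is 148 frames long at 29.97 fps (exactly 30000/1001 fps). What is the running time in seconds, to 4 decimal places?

Running time = 148 × 1001/30000 = 37037/7500 s ≈ 4.9383 s.

4.9383 seconds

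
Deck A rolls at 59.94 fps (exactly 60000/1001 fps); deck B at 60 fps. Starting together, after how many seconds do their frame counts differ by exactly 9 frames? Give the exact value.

150.15 seconds

The gap grows by |60 − 60000/1001| = 60/1001 frames per second.
Time for a 9-frame gap: 9 ÷ (60/1001) = 150.15 s.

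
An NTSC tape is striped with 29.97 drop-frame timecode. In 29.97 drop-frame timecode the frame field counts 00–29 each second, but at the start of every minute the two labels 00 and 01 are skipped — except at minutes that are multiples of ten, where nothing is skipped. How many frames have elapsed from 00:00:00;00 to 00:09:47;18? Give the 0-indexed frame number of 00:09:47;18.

17610

As if non-drop at 30 labels/s: (0 × 3600 + 9 × 60 + 47) × 30 + 18 = 17628.
Minute boundaries passed: 9; those not divisible by 10: 9 − 0 = 9; dropped labels = 2 × 9 = 18.
Actual frame index = 17628 − 18 = 17610.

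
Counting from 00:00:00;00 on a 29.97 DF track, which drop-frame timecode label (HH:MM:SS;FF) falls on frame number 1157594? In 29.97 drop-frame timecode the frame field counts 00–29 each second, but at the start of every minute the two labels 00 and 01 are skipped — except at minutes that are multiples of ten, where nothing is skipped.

Ten DF minutes hold 17982 frames, so frame 1157594 lies in block 64 (frames 1150848–1168829) with 6746 frames into that block.
The block's first minute is 1800 frames and the rest 1798 each; 6746 frames reaches minute 3, so 64 × 18 + 3 × 2 = 1158 labels have been skipped so far.
Adding those back, label number 1157594 + 1158 = 1158752 at 30 labels/s is 38625 s + 2 f = 10 h 43 min 45 s frame 2, i.e. 10:43:45;02.

10:43:45;02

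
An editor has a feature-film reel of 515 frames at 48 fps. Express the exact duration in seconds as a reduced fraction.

Running time = 515 ÷ (48) = 515 × 1/48 = 515/48 s.

515/48 seconds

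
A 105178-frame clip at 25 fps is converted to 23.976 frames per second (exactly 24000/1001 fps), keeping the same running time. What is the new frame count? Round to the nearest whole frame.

100870 frames

Frames at target rate = 105178 × (24000/1001) / (25) = 100970880/1001 ≈ 100870.010.
Nearest whole frame: 100870.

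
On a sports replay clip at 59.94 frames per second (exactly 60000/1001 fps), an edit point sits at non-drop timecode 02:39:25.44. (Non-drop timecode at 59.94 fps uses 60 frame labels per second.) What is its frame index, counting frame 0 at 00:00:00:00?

Total seconds to the label: (2 × 3600 + 39 × 60 + 25) = 9565.
Frame index = 9565 × 60 + 44 = 573944.

frame 573944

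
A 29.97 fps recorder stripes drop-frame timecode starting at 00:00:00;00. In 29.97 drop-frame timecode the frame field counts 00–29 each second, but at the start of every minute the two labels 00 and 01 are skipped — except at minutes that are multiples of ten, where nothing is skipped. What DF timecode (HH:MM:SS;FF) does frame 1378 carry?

Each 10-minute DF block holds 10 × 60 × 30 − 9 × 2 = 17982 frames. 1378 ÷ 17982 → 0 full blocks, remainder 1378.
Within the partial block the first minute is 1800 frames and each further minute 1798, so 0 further minute boundaries passed. Total skipped labels = 18 × 0 + 2 × 0 = 0.
Non-drop label index = 1378 + 0 = 1378; at 30 labels/s that is 00:00:45:28, i.e. DF 00:00:45;28.

00:00:45;28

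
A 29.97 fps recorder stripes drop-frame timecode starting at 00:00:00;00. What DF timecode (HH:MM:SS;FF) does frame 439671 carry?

Ten DF minutes hold 17982 frames, so frame 439671 lies in block 24 (frames 431568–449549) with 8103 frames into that block.
The block's first minute is 1800 frames and the rest 1798 each; 8103 frames reaches minute 4, so 24 × 18 + 4 × 2 = 440 labels have been skipped so far.
Adding those back, label number 439671 + 440 = 440111 at 30 labels/s is 14670 s + 11 f = 4 h 4 min 30 s frame 11, i.e. 04:04:30;11.

04:04:30;11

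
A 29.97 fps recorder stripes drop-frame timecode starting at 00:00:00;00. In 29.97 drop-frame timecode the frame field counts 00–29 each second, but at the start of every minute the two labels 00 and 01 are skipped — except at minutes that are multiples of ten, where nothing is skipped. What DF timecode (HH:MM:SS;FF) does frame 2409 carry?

00:01:20;11

Ten DF minutes hold 17982 frames, so frame 2409 lies in block 0 (frames 0–17981) with 2409 frames into that block.
The block's first minute is 1800 frames and the rest 1798 each; 2409 frames reaches minute 1, so 0 × 18 + 1 × 2 = 2 labels have been skipped so far.
Adding those back, label number 2409 + 2 = 2411 at 30 labels/s is 80 s + 11 f = 0 h 1 min 20 s frame 11, i.e. 00:01:20;11.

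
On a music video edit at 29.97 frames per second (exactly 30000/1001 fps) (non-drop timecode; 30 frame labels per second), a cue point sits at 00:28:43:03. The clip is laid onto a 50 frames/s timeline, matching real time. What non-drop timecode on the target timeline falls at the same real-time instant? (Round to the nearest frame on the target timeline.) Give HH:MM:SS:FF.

Source frame index: (0×3600 + 28×60 + 43) × 30 + 3 = 51693.
Real time: 51693 / (30000/1001) = 17248231/10000 s.
Target frame: (17248231/10000) × (50) = 17248231/200 ≈ 86241.155 → 86241.
At 50 labels/s: frame 86241 → 00:28:44:41.

00:28:44:41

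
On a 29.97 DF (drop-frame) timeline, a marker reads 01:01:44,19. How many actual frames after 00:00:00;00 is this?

111029

Complete 10-minute blocks: 6, each 17982 frames → 107892.
Remaining 1 whole minute in the current block: 1800 + 0 × 1798 = 1800 frames.
Within the current minute: 44 × 30 + 19 − 2 = 1337 (labels ;00/;01 skipped at this minute). Total = 107892 + 1800 + 1337 = 111029.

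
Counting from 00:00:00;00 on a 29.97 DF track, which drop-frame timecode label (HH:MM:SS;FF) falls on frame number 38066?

00:21:10;04

Ten DF minutes hold 17982 frames, so frame 38066 lies in block 2 (frames 35964–53945) with 2102 frames into that block.
The block's first minute is 1800 frames and the rest 1798 each; 2102 frames reaches minute 1, so 2 × 18 + 1 × 2 = 38 labels have been skipped so far.
Adding those back, label number 38066 + 38 = 38104 at 30 labels/s is 1270 s + 4 f = 0 h 21 min 10 s frame 4, i.e. 00:21:10;04.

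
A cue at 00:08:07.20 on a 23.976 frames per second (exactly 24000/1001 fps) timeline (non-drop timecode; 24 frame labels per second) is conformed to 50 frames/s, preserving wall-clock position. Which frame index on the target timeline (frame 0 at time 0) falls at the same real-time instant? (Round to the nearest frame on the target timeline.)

frame 24416

Source frame index: (0×3600 + 8×60 + 7) × 24 + 20 = 11708.
Real time: 11708 / (24000/1001) = 2929927/6000 s.
Target frame: (2929927/6000) × (50) = 2929927/120 ≈ 24416.058 → 24416.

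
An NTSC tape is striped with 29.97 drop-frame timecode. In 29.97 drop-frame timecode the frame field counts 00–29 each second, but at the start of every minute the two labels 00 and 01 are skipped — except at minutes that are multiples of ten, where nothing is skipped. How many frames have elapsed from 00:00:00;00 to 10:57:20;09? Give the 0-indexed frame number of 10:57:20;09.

1182025

As if non-drop at 30 labels/s: (10 × 3600 + 57 × 60 + 20) × 30 + 9 = 1183209.
Minute boundaries passed: 657; those not divisible by 10: 657 − 65 = 592; dropped labels = 2 × 592 = 1184.
Actual frame index = 1183209 − 1184 = 1182025.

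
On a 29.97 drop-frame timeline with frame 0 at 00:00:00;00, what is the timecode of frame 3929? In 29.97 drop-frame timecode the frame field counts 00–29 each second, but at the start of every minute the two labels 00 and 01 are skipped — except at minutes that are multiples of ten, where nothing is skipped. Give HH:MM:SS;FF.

Each 10-minute DF block holds 10 × 60 × 30 − 9 × 2 = 17982 frames. 3929 ÷ 17982 → 0 full blocks, remainder 3929.
Within the partial block the first minute is 1800 frames and each further minute 1798, so 2 further minute boundaries passed. Total skipped labels = 18 × 0 + 2 × 2 = 4.
Non-drop label index = 3929 + 4 = 3933; at 30 labels/s that is 00:02:11:03, i.e. DF 00:02:11;03.

00:02:11;03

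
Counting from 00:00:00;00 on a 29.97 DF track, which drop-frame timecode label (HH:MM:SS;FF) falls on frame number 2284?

Each 10-minute DF block holds 10 × 60 × 30 − 9 × 2 = 17982 frames. 2284 ÷ 17982 → 0 full blocks, remainder 2284.
Within the partial block the first minute is 1800 frames and each further minute 1798, so 1 further minute boundary passed. Total skipped labels = 18 × 0 + 2 × 1 = 2.
Non-drop label index = 2284 + 2 = 2286; at 30 labels/s that is 00:01:16:06, i.e. DF 00:01:16;06.

00:01:16;06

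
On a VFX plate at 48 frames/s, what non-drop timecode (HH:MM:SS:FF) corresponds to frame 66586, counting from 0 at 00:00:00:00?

66586 ÷ 48 = 1387 full seconds, remainder 10 frames.
1387 s = 0 h 23 min 7 s.
Timecode: 00:23:07:10.

00:23:07:10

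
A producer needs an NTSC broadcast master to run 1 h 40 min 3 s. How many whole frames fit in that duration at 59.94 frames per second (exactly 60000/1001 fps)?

1 h 40 min 3 s = 6003 s.
Frames = 6003 × 60000/1001 = 360180000/1001 ≈ 359820.1798.
Complete frames: 359820.

359820 frames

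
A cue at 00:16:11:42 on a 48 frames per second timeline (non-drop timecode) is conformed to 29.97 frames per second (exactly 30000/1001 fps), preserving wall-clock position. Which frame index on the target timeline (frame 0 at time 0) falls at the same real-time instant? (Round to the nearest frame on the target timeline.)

frame 29127

Source frame index: (0×3600 + 16×60 + 11) × 48 + 42 = 46650.
Real time: 46650 / (48) = 7775/8 s.
Target frame: (7775/8) × (30000/1001) = 29156250/1001 ≈ 29127.123 → 29127.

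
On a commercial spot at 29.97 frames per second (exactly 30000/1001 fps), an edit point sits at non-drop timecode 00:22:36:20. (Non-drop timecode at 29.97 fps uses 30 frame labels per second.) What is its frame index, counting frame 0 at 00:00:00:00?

Total seconds to the label: (0 × 3600 + 22 × 60 + 36) = 1356.
Frame index = 1356 × 30 + 20 = 40700.

40700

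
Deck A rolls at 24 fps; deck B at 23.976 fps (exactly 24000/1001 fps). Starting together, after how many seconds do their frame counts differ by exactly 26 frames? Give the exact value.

The gap grows by |24000/1001 − 24| = 24/1001 frames per second.
Time for a 26-frame gap: 26 ÷ (24/1001) = 13013/12 s.

13013/12 seconds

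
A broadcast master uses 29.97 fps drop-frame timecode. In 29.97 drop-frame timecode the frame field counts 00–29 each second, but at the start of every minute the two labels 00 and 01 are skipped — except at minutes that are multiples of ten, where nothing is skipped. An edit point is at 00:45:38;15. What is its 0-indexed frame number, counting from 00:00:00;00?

82073

As if non-drop at 30 labels/s: (0 × 3600 + 45 × 60 + 38) × 30 + 15 = 82155.
Minute boundaries passed: 45; those not divisible by 10: 45 − 4 = 41; dropped labels = 2 × 41 = 82.
Actual frame index = 82155 − 82 = 82073.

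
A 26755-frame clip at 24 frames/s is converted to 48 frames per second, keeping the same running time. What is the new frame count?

53510 frames

Target frames = source frames × (target rate / source rate) = 26755 × (48)/(24) = 26755 × 2 = 53510.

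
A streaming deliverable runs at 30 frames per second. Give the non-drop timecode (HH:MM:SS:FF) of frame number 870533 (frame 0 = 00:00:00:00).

08:03:37:23

870533 ÷ 30 = 29017 full seconds, remainder 23 frames.
29017 s = 8 h 3 min 37 s.
Timecode: 08:03:37:23.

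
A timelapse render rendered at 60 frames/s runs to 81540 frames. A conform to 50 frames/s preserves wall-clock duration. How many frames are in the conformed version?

67950 frames

Target frames = source frames × (target rate / source rate) = 81540 × (50)/(60) = 81540 × 5/6 = 67950.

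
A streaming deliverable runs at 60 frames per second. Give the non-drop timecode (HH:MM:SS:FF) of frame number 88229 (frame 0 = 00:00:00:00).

00:24:30:29

88229 ÷ 60 = 1470 full seconds, remainder 29 frames.
1470 s = 0 h 24 min 30 s.
Timecode: 00:24:30:29.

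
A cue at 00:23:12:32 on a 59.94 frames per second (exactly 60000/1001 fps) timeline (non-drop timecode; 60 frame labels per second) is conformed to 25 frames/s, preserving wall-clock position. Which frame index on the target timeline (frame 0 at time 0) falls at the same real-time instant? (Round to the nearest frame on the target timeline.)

Source frame index: (0×3600 + 23×60 + 12) × 60 + 32 = 83552.
Real time: 83552 / (60000/1001) = 2613611/1875 s.
Target frame: (2613611/1875) × (25) = 2613611/75 ≈ 34848.147 → 34848.

frame 34848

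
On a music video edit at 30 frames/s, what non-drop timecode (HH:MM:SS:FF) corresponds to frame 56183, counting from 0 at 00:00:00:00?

56183 ÷ 30 = 1872 full seconds, remainder 23 frames.
1872 s = 0 h 31 min 12 s.
Timecode: 00:31:12:23.

00:31:12:23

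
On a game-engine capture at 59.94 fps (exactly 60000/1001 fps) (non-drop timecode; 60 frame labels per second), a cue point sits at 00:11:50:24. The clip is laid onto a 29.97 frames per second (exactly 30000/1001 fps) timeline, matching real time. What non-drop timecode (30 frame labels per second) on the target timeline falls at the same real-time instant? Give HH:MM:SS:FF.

00:11:50:12

Source frame index: (0×3600 + 11×60 + 50) × 60 + 24 = 42624.
Real time: 42624 / (60000/1001) = 444444/625 s.
Target frame: (444444/625) × (30000/1001) = 21312.
At 30 labels/s: frame 21312 → 00:11:50:12.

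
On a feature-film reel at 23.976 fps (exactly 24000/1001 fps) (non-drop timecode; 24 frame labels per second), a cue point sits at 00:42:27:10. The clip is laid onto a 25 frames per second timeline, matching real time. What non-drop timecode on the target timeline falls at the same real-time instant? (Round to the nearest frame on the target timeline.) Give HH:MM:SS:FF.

00:42:29:24

Source frame index: (0×3600 + 42×60 + 27) × 24 + 10 = 61138.
Real time: 61138 / (24000/1001) = 30599569/12000 s.
Target frame: (30599569/12000) × (25) = 30599569/480 ≈ 63749.102 → 63749.
At 25 labels/s: frame 63749 → 00:42:29:24.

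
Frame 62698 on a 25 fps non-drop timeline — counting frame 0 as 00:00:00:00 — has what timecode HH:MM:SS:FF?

00:41:47:23

62698 ÷ 25 = 2507 full seconds, remainder 23 frames.
2507 s = 0 h 41 min 47 s.
Timecode: 00:41:47:23.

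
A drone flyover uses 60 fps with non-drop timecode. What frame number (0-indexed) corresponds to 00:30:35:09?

frame 110109

Total seconds to the label: (0 × 3600 + 30 × 60 + 35) = 1835.
Frame index = 1835 × 60 + 9 = 110109.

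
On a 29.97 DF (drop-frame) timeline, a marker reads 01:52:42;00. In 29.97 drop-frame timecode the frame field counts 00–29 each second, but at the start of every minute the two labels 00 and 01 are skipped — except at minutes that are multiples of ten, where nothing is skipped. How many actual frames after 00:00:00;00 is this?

202658

As if non-drop at 30 labels/s: (1 × 3600 + 52 × 60 + 42) × 30 + 0 = 202860.
Minute boundaries passed: 112; those not divisible by 10: 112 − 11 = 101; dropped labels = 2 × 101 = 202.
Actual frame index = 202860 − 202 = 202658.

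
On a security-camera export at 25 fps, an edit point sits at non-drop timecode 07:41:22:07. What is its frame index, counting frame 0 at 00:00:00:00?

frame 692057

Total seconds to the label: (7 × 3600 + 41 × 60 + 22) = 27682.
Frame index = 27682 × 25 + 7 = 692057.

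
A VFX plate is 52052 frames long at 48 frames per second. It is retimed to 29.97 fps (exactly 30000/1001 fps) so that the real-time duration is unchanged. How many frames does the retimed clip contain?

Target frames = source frames × (target rate / source rate) = 52052 × (30000/1001)/(48) = 52052 × 625/1001 = 32500.

32500 frames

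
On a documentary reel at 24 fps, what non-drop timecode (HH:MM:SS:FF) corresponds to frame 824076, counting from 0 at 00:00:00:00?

09:32:16:12

824076 ÷ 24 = 34336 full seconds, remainder 12 frames.
34336 s = 9 h 32 min 16 s.
Timecode: 09:32:16:12.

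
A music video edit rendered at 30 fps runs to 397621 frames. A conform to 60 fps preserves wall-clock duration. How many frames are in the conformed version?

795242 frames

Frames at target rate = 397621 × (60) / (30) = 795242.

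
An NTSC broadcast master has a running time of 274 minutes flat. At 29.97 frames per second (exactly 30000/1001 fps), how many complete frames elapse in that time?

274 min = 16440 s.
Frames = 16440 × 30000/1001 = 493200000/1001 ≈ 492707.2927.
Complete frames: 492707.

492707 frames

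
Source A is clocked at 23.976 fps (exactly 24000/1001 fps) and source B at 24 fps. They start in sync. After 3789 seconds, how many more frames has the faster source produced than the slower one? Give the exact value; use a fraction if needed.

A emits 24000/1001 × 3789 = 90936000/1001 frames; B emits 24 × 3789 = 90936.
Difference = 90936/1001 frames (≈ 90.8452); B is ahead of A.

90936/1001 frames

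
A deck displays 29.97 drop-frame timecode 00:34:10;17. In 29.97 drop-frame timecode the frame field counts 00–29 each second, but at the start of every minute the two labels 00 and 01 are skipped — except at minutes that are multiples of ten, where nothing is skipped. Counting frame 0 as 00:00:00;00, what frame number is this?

Complete 10-minute blocks: 3, each 17982 frames → 53946.
Remaining 4 whole minutes in the current block: 1800 + 3 × 1798 = 7194 frames.
Within the current minute: 10 × 30 + 17 − 2 = 315 (labels ;00/;01 skipped at this minute). Total = 53946 + 7194 + 315 = 61455.

61455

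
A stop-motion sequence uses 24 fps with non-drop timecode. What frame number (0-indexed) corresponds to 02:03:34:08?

177944

Total seconds to the label: (2 × 3600 + 3 × 60 + 34) = 7414.
Frame index = 7414 × 24 + 8 = 177944.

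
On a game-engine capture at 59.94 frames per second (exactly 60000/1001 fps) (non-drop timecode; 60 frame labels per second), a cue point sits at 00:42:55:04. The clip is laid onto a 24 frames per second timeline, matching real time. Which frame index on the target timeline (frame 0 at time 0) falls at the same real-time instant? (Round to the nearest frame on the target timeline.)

Source frame index: (0×3600 + 42×60 + 55) × 60 + 4 = 154504.
Real time: 154504 / (60000/1001) = 19332313/7500 s.
Target frame: (19332313/7500) × (24) = 38664626/625 ≈ 61863.402 → 61863.

frame 61863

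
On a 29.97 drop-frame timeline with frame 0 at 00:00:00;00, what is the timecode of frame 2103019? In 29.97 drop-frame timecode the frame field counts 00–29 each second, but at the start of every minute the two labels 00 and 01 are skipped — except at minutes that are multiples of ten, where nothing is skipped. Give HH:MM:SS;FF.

Each 10-minute DF block holds 10 × 60 × 30 − 9 × 2 = 17982 frames. 2103019 ÷ 17982 → 116 full blocks, remainder 17107.
Within the partial block the first minute is 1800 frames and each further minute 1798, so 9 further minute boundaries passed. Total skipped labels = 18 × 116 + 2 × 9 = 2106.
Non-drop label index = 2103019 + 2106 = 2105125; at 30 labels/s that is 19:29:30:25, i.e. DF 19:29:30;25.

19:29:30;25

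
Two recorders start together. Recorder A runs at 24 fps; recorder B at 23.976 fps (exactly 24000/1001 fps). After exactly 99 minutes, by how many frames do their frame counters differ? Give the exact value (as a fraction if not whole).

12960/91 frames

99 min = 5940 s.
A emits 24 × 5940 = 142560 frames; B emits 24000/1001 × 5940 = 12960000/91.
Difference = 12960/91 frames (≈ 142.4176); B is behind A.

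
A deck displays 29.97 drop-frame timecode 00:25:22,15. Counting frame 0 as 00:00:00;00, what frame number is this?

As if non-drop at 30 labels/s: (0 × 3600 + 25 × 60 + 22) × 30 + 15 = 45675.
Minute boundaries passed: 25; those not divisible by 10: 25 − 2 = 23; dropped labels = 2 × 23 = 46.
Actual frame index = 45675 − 46 = 45629.

45629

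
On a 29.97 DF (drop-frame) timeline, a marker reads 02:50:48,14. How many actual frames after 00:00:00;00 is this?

As if non-drop at 30 labels/s: (2 × 3600 + 50 × 60 + 48) × 30 + 14 = 307454.
Minute boundaries passed: 170; those not divisible by 10: 170 − 17 = 153; dropped labels = 2 × 153 = 306.
Actual frame index = 307454 − 306 = 307148.

307148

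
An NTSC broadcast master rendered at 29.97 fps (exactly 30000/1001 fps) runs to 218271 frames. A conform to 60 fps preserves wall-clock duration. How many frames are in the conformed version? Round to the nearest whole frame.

436979 frames

Frames at target rate = 218271 × (60) / (30000/1001) = 218489271/500 ≈ 436978.542.
Nearest whole frame: 436979.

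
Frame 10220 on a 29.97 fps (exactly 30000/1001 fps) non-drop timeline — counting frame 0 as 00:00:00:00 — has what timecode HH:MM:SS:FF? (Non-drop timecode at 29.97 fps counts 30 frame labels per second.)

00:05:40:20

10220 ÷ 30 = 340 full seconds, remainder 20 frames.
340 s = 0 h 5 min 40 s.
Timecode: 00:05:40:20.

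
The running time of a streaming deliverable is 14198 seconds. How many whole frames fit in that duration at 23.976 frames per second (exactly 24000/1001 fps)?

Frames = 14198 × 24000/1001 = 340752000/1001 ≈ 340411.5884.
Complete frames: 340411.

340411 frames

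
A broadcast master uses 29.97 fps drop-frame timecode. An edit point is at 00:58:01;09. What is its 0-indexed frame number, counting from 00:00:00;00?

104333

Complete 10-minute blocks: 5, each 17982 frames → 89910.
Remaining 8 whole minutes in the current block: 1800 + 7 × 1798 = 14386 frames.
Within the current minute: 1 × 30 + 9 − 2 = 37 (labels ;00/;01 skipped at this minute). Total = 89910 + 14386 + 37 = 104333.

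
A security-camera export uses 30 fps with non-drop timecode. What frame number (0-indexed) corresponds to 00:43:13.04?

frame 77794

Total seconds to the label: (0 × 3600 + 43 × 60 + 13) = 2593.
Frame index = 2593 × 30 + 4 = 77794.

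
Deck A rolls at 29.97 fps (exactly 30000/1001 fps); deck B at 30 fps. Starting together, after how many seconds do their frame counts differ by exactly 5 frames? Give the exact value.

1001/6 seconds

The gap grows by |30 − 30000/1001| = 30/1001 frames per second.
Time for a 5-frame gap: 5 ÷ (30/1001) = 1001/6 s.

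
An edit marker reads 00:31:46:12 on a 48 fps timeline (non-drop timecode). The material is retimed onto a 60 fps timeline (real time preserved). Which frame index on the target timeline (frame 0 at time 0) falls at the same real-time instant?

Source frame index: (0×3600 + 31×60 + 46) × 48 + 12 = 91500.
Real time: 91500 / (48) = 7625/4 s.
Target frame: (7625/4) × (60) = 114375.

frame 114375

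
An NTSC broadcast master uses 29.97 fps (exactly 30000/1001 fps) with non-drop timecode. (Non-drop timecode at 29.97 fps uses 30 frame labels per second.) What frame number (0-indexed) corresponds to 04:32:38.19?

Total seconds to the label: (4 × 3600 + 32 × 60 + 38) = 16358.
Frame index = 16358 × 30 + 19 = 490759.

frame 490759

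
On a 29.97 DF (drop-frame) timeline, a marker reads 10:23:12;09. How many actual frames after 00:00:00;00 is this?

As if non-drop at 30 labels/s: (10 × 3600 + 23 × 60 + 12) × 30 + 9 = 1121769.
Minute boundaries passed: 623; those not divisible by 10: 623 − 62 = 561; dropped labels = 2 × 561 = 1122.
Actual frame index = 1121769 − 1122 = 1120647.

1120647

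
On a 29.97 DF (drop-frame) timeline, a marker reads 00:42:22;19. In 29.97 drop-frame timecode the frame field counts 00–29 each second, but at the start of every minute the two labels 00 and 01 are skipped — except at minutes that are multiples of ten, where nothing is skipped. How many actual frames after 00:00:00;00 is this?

76203

Complete 10-minute blocks: 4, each 17982 frames → 71928.
Remaining 2 whole minutes in the current block: 1800 + 1 × 1798 = 3598 frames.
Within the current minute: 22 × 30 + 19 − 2 = 677 (labels ;00/;01 skipped at this minute). Total = 71928 + 3598 + 677 = 76203.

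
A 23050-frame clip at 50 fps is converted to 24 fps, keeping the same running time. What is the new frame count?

11064 frames

Target frames = source frames × (target rate / source rate) = 23050 × (24)/(50) = 23050 × 12/25 = 11064.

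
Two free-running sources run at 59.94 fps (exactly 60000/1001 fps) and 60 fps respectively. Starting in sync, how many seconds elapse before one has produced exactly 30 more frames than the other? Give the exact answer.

The gap grows by |60 − 60000/1001| = 60/1001 frames per second.
Time for a 30-frame gap: 30 ÷ (60/1001) = 500.5 s.

500.5 seconds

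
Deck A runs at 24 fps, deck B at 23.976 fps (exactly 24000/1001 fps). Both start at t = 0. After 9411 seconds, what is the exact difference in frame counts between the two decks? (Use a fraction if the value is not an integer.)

A emits 24 × 9411 = 225864 frames; B emits 24000/1001 × 9411 = 225864000/1001.
Difference = 225864/1001 frames (≈ 225.6384); B is behind A.

225864/1001 frames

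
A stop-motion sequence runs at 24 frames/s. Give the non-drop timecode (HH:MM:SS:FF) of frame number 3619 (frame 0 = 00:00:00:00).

00:02:30:19

3619 ÷ 24 = 150 full seconds, remainder 19 frames.
150 s = 0 h 2 min 30 s.
Timecode: 00:02:30:19.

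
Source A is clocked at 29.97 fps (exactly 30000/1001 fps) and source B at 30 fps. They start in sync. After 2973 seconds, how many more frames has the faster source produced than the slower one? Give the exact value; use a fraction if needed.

A emits 30000/1001 × 2973 = 89190000/1001 frames; B emits 30 × 2973 = 89190.
Difference = 89190/1001 frames (≈ 89.1009); B is ahead of A.

89190/1001 frames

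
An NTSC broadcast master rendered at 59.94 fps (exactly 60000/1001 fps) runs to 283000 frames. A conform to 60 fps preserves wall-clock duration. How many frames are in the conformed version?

Target frames = source frames × (target rate / source rate) = 283000 × (60)/(60000/1001) = 283000 × 1001/1000 = 283283.

283283 frames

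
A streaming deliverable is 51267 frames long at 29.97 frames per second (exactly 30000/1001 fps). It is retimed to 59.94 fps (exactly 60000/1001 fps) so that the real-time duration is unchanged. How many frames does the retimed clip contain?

Frames at target rate = 51267 × (60000/1001) / (30000/1001) = 102534.

102534 frames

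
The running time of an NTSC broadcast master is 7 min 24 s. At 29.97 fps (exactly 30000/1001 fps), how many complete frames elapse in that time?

7 min 24 s = 444 s.
Frames = 444 × 30000/1001 = 13320000/1001 ≈ 13306.6933.
Complete frames: 13306.

13306 frames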